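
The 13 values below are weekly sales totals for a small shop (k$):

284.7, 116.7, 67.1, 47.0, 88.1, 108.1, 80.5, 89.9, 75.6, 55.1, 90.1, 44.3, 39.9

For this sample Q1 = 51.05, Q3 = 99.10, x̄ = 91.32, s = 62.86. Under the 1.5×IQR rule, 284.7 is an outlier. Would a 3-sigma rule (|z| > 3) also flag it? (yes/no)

z = (284.7 − 91.32) / 62.86 = 3.08.
|z| = 3.08 > 3.

yes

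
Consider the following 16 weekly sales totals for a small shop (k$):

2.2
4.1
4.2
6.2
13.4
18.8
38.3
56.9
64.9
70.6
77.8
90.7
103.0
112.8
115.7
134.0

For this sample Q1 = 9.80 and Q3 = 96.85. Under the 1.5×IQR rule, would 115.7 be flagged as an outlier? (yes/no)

no

IQR = Q3 − Q1 = 96.85 − 9.80 = 87.05.
Lower fence = Q1 − 1.5·IQR = 9.80 − 130.575 = -120.775.
Upper fence = Q3 + 1.5·IQR = 96.85 + 130.575 = 227.425.
115.7 lies within [-120.775, 227.425].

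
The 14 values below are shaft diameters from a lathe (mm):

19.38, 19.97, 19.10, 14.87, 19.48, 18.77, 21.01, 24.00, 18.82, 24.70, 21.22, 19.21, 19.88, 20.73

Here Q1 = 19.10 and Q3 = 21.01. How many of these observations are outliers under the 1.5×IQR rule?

IQR = 1.91; fences at 19.10 − 2.865 = 16.235 and 21.01 + 2.865 = 23.875.
Outside the cutoffs: 14.87, 24.00, 24.70.

3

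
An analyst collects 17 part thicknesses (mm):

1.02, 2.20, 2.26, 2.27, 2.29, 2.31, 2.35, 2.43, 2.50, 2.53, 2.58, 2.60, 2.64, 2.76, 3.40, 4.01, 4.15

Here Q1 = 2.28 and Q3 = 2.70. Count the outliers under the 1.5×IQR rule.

4

IQR = 0.42; fences at 2.28 − 0.63 = 1.65 and 2.70 + 0.63 = 3.33.
Outside the cutoffs: 1.02, 3.40, 4.01, 4.15.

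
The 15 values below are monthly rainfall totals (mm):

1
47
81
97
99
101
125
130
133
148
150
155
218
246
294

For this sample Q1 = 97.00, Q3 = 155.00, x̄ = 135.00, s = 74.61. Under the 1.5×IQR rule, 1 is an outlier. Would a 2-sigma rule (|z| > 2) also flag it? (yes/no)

no

z = (1 − 135.00) / 74.61 = -1.80.
|z| = 1.80 ≤ 2.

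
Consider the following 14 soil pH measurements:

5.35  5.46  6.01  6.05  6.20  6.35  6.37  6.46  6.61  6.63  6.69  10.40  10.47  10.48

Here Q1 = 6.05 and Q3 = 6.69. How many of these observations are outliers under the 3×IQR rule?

3

IQR = 0.64; fences at 6.05 − 1.92 = 4.13 and 6.69 + 1.92 = 8.61.
Outside the cutoffs: 10.40, 10.47, 10.48.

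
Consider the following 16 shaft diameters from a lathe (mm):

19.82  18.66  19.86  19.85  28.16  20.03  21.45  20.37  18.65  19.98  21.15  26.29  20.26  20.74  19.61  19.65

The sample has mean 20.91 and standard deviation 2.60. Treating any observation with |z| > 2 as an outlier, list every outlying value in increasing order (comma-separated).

Cutoffs at x̄ ± 2s: 20.91 ± 2·2.60 = [15.71, 26.11].
26.29: z = 2.07, |z| > 2 → outlier.
28.16: z = 2.79, |z| > 2 → outlier.
Every other value lies within [15.71, 26.11].

26.29, 28.16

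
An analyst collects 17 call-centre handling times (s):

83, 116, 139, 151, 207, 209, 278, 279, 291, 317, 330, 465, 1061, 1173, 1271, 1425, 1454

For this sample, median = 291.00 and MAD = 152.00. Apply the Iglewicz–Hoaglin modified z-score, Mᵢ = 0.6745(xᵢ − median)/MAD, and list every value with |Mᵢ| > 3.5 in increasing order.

|Mᵢ| > 3.5 ⇔ |xᵢ − 291.00| > 3.5·152.00/0.6745 = 788.73.
So outliers lie outside [-497.73, 1079.73].
1173: M = 3.91 → outlier.
1271: M = 4.35 → outlier.
1425: M = 5.03 → outlier.
1454: M = 5.16 → outlier.

1173, 1271, 1425, 1454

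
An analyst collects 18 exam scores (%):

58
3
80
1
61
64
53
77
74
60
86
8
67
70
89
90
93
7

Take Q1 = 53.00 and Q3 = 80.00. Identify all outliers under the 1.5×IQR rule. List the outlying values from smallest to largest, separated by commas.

IQR = Q3 − Q1 = 80.00 − 53.00 = 27.00.
Lower fence = Q1 − 1.5·IQR = 53.00 − 40.50 = 12.50.
Upper fence = Q3 + 1.5·IQR = 80.00 + 40.50 = 120.50.
1 < 12.50 → outlier.
3 < 12.50 → outlier.
7 < 12.50 → outlier.
8 < 12.50 → outlier.
All remaining values lie within [12.50, 120.50].

1, 3, 7, 8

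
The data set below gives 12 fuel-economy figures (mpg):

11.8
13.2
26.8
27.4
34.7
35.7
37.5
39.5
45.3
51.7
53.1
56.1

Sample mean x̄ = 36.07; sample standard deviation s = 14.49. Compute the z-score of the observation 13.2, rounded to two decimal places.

z = (13.2 − 36.07) / 14.49 = -1.58.

-1.58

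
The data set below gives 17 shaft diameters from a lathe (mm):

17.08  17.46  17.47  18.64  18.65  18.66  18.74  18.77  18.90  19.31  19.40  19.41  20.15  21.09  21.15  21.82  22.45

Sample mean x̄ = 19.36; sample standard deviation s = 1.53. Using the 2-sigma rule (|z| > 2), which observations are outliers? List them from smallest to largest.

Cutoffs at x̄ ± 2s: 19.36 ± 2·1.53 = [16.30, 22.42].
22.45: z = 2.02, |z| > 2 → outlier.
Every other value lies within [16.30, 22.42].

22.45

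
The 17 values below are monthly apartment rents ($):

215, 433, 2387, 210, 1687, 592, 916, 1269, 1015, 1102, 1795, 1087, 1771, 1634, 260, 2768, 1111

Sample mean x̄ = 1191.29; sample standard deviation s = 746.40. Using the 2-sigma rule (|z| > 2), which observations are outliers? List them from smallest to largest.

2768

Cutoffs at x̄ ± 2s: 1191.29 ± 2·746.40 = [-301.51, 2684.09].
2768: z = 2.11, |z| > 2 → outlier.
Every other value lies within [-301.51, 2684.09].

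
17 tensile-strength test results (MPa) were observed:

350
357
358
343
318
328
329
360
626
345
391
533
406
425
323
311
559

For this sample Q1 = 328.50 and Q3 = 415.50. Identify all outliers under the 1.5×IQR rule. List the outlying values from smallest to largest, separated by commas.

559, 626

IQR = Q3 − Q1 = 415.50 − 328.50 = 87.00.
Lower fence = Q1 − 1.5·IQR = 328.50 − 130.50 = 198.00.
Upper fence = Q3 + 1.5·IQR = 415.50 + 130.50 = 546.00.
559 > 546.00 → outlier.
626 > 546.00 → outlier.
All remaining values lie within [198.00, 546.00].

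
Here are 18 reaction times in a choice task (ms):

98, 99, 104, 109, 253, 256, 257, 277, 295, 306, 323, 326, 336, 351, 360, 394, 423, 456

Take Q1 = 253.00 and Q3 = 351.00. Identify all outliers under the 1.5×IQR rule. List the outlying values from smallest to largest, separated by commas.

IQR = Q3 − Q1 = 351.00 − 253.00 = 98.00.
Lower fence = Q1 − 1.5·IQR = 253.00 − 147.00 = 106.00.
Upper fence = Q3 + 1.5·IQR = 351.00 + 147.00 = 498.00.
98 < 106.00 → outlier.
99 < 106.00 → outlier.
104 < 106.00 → outlier.
All remaining values lie within [106.00, 498.00].

98, 99, 104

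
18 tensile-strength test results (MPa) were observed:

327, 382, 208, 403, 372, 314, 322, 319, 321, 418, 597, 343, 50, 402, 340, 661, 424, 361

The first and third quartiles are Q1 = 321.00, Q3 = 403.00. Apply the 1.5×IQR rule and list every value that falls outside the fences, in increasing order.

50, 597, 661

IQR = Q3 − Q1 = 403.00 − 321.00 = 82.00.
Lower fence = Q1 − 1.5·IQR = 321.00 − 123.00 = 198.00.
Upper fence = Q3 + 1.5·IQR = 403.00 + 123.00 = 526.00.
50 < 198.00 → outlier.
597 > 526.00 → outlier.
661 > 526.00 → outlier.
All remaining values lie within [198.00, 526.00].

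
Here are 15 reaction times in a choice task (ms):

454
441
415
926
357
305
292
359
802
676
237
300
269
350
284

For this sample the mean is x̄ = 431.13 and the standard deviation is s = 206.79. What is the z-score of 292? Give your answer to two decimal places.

z = (292 − 431.13) / 206.79 = -0.67.

-0.67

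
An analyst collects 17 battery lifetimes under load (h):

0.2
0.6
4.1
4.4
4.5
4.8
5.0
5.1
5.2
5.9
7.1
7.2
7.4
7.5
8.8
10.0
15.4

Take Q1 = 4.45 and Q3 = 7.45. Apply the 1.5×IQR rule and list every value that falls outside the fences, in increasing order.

IQR = Q3 − Q1 = 7.45 − 4.45 = 3.00.
Lower fence = Q1 − 1.5·IQR = 4.45 − 4.50 = -0.05.
Upper fence = Q3 + 1.5·IQR = 7.45 + 4.50 = 11.95.
15.4 > 11.95 → outlier.
All remaining values lie within [-0.05, 11.95].

15.4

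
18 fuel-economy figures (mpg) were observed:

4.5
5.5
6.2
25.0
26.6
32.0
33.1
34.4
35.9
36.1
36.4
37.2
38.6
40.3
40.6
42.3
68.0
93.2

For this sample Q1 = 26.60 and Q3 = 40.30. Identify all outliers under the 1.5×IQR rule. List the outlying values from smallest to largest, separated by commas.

IQR = Q3 − Q1 = 40.30 − 26.60 = 13.70.
Lower fence = Q1 − 1.5·IQR = 26.60 − 20.55 = 6.05.
Upper fence = Q3 + 1.5·IQR = 40.30 + 20.55 = 60.85.
4.5 < 6.05 → outlier.
5.5 < 6.05 → outlier.
68.0 > 60.85 → outlier.
93.2 > 60.85 → outlier.
All remaining values lie within [6.05, 60.85].

4.5, 5.5, 68.0, 93.2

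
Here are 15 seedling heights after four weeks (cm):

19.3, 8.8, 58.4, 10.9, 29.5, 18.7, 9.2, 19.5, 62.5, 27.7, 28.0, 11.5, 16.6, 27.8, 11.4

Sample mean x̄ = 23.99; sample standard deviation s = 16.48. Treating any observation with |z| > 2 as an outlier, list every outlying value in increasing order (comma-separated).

Cutoffs at x̄ ± 2s: 23.99 ± 2·16.48 = [-8.97, 56.95].
58.4: z = 2.09, |z| > 2 → outlier.
62.5: z = 2.34, |z| > 2 → outlier.
Every other value lies within [-8.97, 56.95].

58.4, 62.5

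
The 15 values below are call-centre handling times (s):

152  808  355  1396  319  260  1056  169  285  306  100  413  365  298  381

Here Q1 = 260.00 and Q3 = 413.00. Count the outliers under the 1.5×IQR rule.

IQR = 153.00; fences at 260.00 − 229.50 = 30.50 and 413.00 + 229.50 = 642.50.
Outside the cutoffs: 808, 1056, 1396.

3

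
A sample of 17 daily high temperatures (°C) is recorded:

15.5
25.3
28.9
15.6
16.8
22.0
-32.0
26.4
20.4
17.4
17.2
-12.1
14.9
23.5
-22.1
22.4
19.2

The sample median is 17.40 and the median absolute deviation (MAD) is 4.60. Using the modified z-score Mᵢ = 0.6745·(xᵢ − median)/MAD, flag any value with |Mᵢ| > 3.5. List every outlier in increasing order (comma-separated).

|Mᵢ| > 3.5 ⇔ |xᵢ − 17.40| > 3.5·4.60/0.6745 = 23.87.
So outliers lie outside [-6.47, 41.27].
-32.0: M = -7.24 → outlier.
-22.1: M = -5.79 → outlier.
-12.1: M = -4.33 → outlier.

-32.0, -22.1, -12.1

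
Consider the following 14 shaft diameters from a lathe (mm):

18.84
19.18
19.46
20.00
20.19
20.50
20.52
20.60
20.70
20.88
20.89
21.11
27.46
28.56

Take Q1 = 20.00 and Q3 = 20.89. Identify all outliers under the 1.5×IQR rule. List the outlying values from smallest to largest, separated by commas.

IQR = Q3 − Q1 = 20.89 − 20.00 = 0.89.
Lower fence = Q1 − 1.5·IQR = 20.00 − 1.335 = 18.665.
Upper fence = Q3 + 1.5·IQR = 20.89 + 1.335 = 22.225.
27.46 > 22.225 → outlier.
28.56 > 22.225 → outlier.
All remaining values lie within [18.665, 22.225].

27.46, 28.56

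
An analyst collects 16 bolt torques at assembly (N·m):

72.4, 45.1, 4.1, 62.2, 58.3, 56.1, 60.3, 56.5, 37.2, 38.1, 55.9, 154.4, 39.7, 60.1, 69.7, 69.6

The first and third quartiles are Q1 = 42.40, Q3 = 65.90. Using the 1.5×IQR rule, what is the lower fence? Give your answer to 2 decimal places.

IQR = Q3 − Q1 = 65.90 − 42.40 = 23.50.
Lower fence = Q1 − 1.5·IQR = 42.40 − 35.25 = 7.15.
Upper fence = Q3 + 1.5·IQR = 65.90 + 35.25 = 101.15.

7.15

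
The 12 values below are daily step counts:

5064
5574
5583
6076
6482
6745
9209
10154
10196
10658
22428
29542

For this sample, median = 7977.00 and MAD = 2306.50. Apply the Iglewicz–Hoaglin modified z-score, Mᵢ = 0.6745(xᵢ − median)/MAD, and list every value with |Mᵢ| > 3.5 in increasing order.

|Mᵢ| > 3.5 ⇔ |xᵢ − 7977.00| > 3.5·2306.50/0.6745 = 11968.50.
So outliers lie outside [-3991.50, 19945.50].
22428: M = 4.23 → outlier.
29542: M = 6.31 → outlier.

22428, 29542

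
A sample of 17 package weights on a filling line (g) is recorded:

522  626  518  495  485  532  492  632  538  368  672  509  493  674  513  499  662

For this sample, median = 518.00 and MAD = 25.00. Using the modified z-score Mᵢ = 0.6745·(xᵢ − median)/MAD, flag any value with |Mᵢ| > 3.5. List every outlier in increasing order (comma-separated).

|Mᵢ| > 3.5 ⇔ |xᵢ − 518.00| > 3.5·25.00/0.6745 = 129.73.
So outliers lie outside [388.27, 647.73].
368: M = -4.05 → outlier.
662: M = 3.89 → outlier.
672: M = 4.15 → outlier.
674: M = 4.21 → outlier.

368, 662, 672, 674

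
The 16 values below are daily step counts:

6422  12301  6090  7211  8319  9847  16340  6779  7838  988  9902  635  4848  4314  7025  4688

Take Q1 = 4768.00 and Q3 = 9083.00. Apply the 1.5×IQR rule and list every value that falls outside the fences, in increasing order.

IQR = Q3 − Q1 = 9083.00 − 4768.00 = 4315.00.
Lower fence = Q1 − 1.5·IQR = 4768.00 − 6472.50 = -1704.50.
Upper fence = Q3 + 1.5·IQR = 9083.00 + 6472.50 = 15555.50.
16340 > 15555.50 → outlier.
All remaining values lie within [-1704.50, 15555.50].

16340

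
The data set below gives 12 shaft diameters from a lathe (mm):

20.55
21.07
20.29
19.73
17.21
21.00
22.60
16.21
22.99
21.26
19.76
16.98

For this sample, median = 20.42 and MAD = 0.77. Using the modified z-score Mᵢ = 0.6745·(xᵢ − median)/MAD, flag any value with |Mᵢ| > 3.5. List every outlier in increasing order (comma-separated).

16.21

|Mᵢ| > 3.5 ⇔ |xᵢ − 20.42| > 3.5·0.77/0.6745 = 4.00.
So outliers lie outside [16.42, 24.42].
16.21: M = -3.69 → outlier.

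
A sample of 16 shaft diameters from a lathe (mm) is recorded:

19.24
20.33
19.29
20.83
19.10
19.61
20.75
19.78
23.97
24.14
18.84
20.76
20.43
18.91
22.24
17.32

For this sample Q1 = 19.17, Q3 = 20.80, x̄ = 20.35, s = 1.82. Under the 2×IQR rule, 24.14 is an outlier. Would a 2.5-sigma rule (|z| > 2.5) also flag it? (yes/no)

z = (24.14 − 20.35) / 1.82 = 2.08.
|z| = 2.08 ≤ 2.5.

no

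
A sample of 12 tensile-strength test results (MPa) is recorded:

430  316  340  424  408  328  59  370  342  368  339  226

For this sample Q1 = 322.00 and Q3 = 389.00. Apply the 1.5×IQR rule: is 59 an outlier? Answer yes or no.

IQR = Q3 − Q1 = 389.00 − 322.00 = 67.00.
Lower fence = Q1 − 1.5·IQR = 322.00 − 100.50 = 221.50.
Upper fence = Q3 + 1.5·IQR = 389.00 + 100.50 = 489.50.
59 lies below the lower fence.

yes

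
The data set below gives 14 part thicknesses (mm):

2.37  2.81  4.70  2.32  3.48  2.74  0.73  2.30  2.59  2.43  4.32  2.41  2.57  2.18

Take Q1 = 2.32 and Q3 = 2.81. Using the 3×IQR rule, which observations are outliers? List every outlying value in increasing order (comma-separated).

0.73, 4.32, 4.70

IQR = Q3 − Q1 = 2.81 − 2.32 = 0.49.
Lower fence = Q1 − 3·IQR = 2.32 − 1.47 = 0.85.
Upper fence = Q3 + 3·IQR = 2.81 + 1.47 = 4.28.
0.73 < 0.85 → outlier.
4.32 > 4.28 → outlier.
4.70 > 4.28 → outlier.
All remaining values lie within [0.85, 4.28].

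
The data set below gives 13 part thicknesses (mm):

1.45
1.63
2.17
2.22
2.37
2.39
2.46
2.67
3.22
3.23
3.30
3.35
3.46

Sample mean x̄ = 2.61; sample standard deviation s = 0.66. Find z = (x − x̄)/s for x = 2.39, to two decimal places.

-0.33

z = (2.39 − 2.61) / 0.66 = -0.33.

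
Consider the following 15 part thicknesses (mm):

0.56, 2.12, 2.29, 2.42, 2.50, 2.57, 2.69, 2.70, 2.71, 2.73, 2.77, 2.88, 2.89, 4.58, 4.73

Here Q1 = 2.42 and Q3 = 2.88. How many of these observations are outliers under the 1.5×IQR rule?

IQR = 0.46; fences at 2.42 − 0.69 = 1.73 and 2.88 + 0.69 = 3.57.
Outside the cutoffs: 0.56, 4.58, 4.73.

3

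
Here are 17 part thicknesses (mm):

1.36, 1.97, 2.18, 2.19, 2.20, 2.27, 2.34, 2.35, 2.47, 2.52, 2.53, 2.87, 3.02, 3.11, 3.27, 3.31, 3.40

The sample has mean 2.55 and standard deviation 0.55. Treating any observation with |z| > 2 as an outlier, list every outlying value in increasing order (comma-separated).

Cutoffs at x̄ ± 2s: 2.55 ± 2·0.55 = [1.45, 3.65].
1.36: z = -2.16, |z| > 2 → outlier.
Every other value lies within [1.45, 3.65].

1.36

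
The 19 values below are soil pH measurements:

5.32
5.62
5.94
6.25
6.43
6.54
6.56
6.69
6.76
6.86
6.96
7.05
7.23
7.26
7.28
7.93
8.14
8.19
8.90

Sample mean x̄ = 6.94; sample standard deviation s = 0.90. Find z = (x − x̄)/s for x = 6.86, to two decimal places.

z = (6.86 − 6.94) / 0.90 = -0.09.

-0.09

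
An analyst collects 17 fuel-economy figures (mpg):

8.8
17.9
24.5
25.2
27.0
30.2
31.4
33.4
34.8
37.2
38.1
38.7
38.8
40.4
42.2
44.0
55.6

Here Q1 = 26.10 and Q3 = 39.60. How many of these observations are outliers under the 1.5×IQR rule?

0

IQR = 13.50; fences at 26.10 − 20.25 = 5.85 and 39.60 + 20.25 = 59.85.
Every value lies within the cutoffs.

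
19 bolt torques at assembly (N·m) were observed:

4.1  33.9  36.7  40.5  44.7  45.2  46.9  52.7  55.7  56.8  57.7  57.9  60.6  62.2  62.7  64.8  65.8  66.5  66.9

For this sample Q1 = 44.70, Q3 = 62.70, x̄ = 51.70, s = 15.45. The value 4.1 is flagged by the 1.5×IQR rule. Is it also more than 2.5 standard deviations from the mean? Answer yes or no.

yes

z = (4.1 − 51.70) / 15.45 = -3.08.
|z| = 3.08 > 2.5.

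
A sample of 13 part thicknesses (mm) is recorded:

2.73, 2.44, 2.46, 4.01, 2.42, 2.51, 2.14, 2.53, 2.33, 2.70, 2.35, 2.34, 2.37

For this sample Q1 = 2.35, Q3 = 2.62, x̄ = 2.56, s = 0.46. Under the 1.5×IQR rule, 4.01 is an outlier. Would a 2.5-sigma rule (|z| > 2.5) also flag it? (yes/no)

z = (4.01 − 2.56) / 0.46 = 3.15.
|z| = 3.15 > 2.5.

yes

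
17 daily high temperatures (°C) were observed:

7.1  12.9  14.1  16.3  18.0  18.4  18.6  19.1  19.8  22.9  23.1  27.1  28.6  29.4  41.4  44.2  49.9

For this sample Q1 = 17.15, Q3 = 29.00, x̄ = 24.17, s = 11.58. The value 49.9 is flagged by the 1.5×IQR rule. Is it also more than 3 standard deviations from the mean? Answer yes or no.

no

z = (49.9 − 24.17) / 11.58 = 2.22.
|z| = 2.22 ≤ 3.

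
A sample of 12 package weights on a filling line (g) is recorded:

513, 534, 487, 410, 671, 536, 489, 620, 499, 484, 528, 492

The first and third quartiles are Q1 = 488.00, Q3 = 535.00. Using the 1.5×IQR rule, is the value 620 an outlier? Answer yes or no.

yes

IQR = Q3 − Q1 = 535.00 − 488.00 = 47.00.
Lower fence = Q1 − 1.5·IQR = 488.00 − 70.50 = 417.50.
Upper fence = Q3 + 1.5·IQR = 535.00 + 70.50 = 605.50.
620 lies above the upper fence.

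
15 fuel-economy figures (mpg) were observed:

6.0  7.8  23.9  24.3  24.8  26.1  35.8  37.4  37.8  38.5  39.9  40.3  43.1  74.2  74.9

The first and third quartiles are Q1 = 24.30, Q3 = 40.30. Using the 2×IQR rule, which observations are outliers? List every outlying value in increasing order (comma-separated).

74.2, 74.9

IQR = Q3 − Q1 = 40.30 − 24.30 = 16.00.
Lower fence = Q1 − 2·IQR = 24.30 − 32.00 = -7.70.
Upper fence = Q3 + 2·IQR = 40.30 + 32.00 = 72.30.
74.2 > 72.30 → outlier.
74.9 > 72.30 → outlier.
All remaining values lie within [-7.70, 72.30].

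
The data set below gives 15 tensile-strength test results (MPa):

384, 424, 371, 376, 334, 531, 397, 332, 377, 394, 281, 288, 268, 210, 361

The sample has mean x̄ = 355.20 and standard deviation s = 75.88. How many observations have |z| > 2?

1

Cutoffs: x̄ ± 2s = [203.44, 506.96].
Outside the cutoffs: 531.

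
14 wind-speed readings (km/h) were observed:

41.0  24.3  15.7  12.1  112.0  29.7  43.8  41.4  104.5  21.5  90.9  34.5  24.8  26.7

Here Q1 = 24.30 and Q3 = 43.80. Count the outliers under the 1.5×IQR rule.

IQR = 19.50; fences at 24.30 − 29.25 = -4.95 and 43.80 + 29.25 = 73.05.
Outside the cutoffs: 90.9, 104.5, 112.0.

3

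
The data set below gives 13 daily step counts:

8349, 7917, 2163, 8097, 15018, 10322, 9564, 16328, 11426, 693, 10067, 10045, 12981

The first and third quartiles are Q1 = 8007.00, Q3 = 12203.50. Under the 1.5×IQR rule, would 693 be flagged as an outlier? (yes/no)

yes

IQR = Q3 − Q1 = 12203.50 − 8007.00 = 4196.50.
Lower fence = Q1 − 1.5·IQR = 8007.00 − 6294.75 = 1712.25.
Upper fence = Q3 + 1.5·IQR = 12203.50 + 6294.75 = 18498.25.
693 lies below the lower fence.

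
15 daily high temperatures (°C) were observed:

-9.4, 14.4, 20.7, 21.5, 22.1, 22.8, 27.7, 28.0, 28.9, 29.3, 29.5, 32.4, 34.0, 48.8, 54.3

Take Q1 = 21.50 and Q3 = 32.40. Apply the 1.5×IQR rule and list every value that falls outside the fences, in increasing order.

IQR = Q3 − Q1 = 32.40 − 21.50 = 10.90.
Lower fence = Q1 − 1.5·IQR = 21.50 − 16.35 = 5.15.
Upper fence = Q3 + 1.5·IQR = 32.40 + 16.35 = 48.75.
-9.4 < 5.15 → outlier.
48.8 > 48.75 → outlier.
54.3 > 48.75 → outlier.
All remaining values lie within [5.15, 48.75].

-9.4, 48.8, 54.3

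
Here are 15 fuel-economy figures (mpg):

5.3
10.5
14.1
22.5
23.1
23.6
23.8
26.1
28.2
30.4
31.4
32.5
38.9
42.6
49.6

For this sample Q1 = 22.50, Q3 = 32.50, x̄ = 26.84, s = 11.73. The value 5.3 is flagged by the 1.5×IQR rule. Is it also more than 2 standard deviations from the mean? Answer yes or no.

no

z = (5.3 − 26.84) / 11.73 = -1.84.
|z| = 1.84 ≤ 2.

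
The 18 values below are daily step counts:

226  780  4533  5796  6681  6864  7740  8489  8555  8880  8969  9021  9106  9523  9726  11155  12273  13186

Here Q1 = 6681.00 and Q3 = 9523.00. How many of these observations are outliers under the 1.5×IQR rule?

2

IQR = 2842.00; fences at 6681.00 − 4263.00 = 2418.00 and 9523.00 + 4263.00 = 13786.00.
Outside the cutoffs: 226, 780.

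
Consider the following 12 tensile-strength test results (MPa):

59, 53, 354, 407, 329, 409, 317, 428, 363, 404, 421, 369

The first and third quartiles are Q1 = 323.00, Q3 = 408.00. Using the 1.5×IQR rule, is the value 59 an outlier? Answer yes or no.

IQR = Q3 − Q1 = 408.00 − 323.00 = 85.00.
Lower fence = Q1 − 1.5·IQR = 323.00 − 127.50 = 195.50.
Upper fence = Q3 + 1.5·IQR = 408.00 + 127.50 = 535.50.
59 lies below the lower fence.

yes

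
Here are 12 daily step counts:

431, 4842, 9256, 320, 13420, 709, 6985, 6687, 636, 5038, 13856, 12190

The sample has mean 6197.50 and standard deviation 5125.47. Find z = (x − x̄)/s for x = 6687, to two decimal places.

0.10

z = (6687 − 6197.50) / 5125.47 = 0.10.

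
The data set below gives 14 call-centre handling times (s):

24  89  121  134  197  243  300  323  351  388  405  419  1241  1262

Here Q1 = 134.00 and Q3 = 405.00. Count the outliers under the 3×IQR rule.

IQR = 271.00; fences at 134.00 − 813.00 = -679.00 and 405.00 + 813.00 = 1218.00.
Outside the cutoffs: 1241, 1262.

2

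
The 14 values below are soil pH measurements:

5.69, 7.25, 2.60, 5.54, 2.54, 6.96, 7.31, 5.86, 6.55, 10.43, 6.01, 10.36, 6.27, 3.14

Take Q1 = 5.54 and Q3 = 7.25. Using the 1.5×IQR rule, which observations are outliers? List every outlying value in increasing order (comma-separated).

IQR = Q3 − Q1 = 7.25 − 5.54 = 1.71.
Lower fence = Q1 − 1.5·IQR = 5.54 − 2.565 = 2.975.
Upper fence = Q3 + 1.5·IQR = 7.25 + 2.565 = 9.815.
2.54 < 2.975 → outlier.
2.60 < 2.975 → outlier.
10.36 > 9.815 → outlier.
10.43 > 9.815 → outlier.
All remaining values lie within [2.975, 9.815].

2.54, 2.60, 10.36, 10.43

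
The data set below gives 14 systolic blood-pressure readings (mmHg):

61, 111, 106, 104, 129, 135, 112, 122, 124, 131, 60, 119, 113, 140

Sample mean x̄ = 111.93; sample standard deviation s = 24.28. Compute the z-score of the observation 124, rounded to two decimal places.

0.50

z = (124 − 111.93) / 24.28 = 0.50.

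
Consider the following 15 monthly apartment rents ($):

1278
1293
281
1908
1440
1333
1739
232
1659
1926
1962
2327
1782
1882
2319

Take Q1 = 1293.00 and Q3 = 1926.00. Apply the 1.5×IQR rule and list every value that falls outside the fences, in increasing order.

232, 281

IQR = Q3 − Q1 = 1926.00 − 1293.00 = 633.00.
Lower fence = Q1 − 1.5·IQR = 1293.00 − 949.50 = 343.50.
Upper fence = Q3 + 1.5·IQR = 1926.00 + 949.50 = 2875.50.
232 < 343.50 → outlier.
281 < 343.50 → outlier.
All remaining values lie within [343.50, 2875.50].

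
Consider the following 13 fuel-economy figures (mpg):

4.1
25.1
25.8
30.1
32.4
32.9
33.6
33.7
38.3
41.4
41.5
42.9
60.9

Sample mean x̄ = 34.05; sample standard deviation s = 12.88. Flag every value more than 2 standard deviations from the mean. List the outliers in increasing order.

Cutoffs at x̄ ± 2s: 34.05 ± 2·12.88 = [8.29, 59.81].
4.1: z = -2.33, |z| > 2 → outlier.
60.9: z = 2.08, |z| > 2 → outlier.
Every other value lies within [8.29, 59.81].

4.1, 60.9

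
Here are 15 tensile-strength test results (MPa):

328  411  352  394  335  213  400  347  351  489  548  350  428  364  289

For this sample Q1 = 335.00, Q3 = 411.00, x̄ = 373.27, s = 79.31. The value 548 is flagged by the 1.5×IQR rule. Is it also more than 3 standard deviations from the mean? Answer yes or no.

no

z = (548 − 373.27) / 79.31 = 2.20.
|z| = 2.20 ≤ 3.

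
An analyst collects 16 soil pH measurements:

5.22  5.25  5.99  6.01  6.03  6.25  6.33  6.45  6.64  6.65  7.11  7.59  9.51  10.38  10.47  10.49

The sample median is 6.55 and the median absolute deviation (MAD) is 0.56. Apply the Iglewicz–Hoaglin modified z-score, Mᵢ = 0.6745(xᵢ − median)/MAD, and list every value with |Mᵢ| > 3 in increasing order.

9.51, 10.38, 10.47, 10.49

|Mᵢ| > 3 ⇔ |xᵢ − 6.55| > 3·0.56/0.6745 = 2.49.
So outliers lie outside [4.06, 9.04].
9.51: M = 3.57 → outlier.
10.38: M = 4.61 → outlier.
10.47: M = 4.72 → outlier.
10.49: M = 4.75 → outlier.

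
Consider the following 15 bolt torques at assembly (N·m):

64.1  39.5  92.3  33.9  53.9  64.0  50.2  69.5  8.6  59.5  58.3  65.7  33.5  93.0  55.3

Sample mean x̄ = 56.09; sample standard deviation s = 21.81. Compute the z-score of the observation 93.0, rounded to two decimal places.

z = (93.0 − 56.09) / 21.81 = 1.69.

1.69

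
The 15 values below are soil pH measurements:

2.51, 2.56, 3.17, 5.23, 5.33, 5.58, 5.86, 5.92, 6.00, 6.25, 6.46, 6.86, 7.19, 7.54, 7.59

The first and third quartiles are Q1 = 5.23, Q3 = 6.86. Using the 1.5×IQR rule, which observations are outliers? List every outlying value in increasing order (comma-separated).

2.51, 2.56

IQR = Q3 − Q1 = 6.86 − 5.23 = 1.63.
Lower fence = Q1 − 1.5·IQR = 5.23 − 2.445 = 2.785.
Upper fence = Q3 + 1.5·IQR = 6.86 + 2.445 = 9.305.
2.51 < 2.785 → outlier.
2.56 < 2.785 → outlier.
All remaining values lie within [2.785, 9.305].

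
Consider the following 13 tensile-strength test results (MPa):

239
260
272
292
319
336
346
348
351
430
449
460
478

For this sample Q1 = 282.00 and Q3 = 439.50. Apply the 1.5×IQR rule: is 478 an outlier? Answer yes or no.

no

IQR = Q3 − Q1 = 439.50 − 282.00 = 157.50.
Lower fence = Q1 − 1.5·IQR = 282.00 − 236.25 = 45.75.
Upper fence = Q3 + 1.5·IQR = 439.50 + 236.25 = 675.75.
478 lies within [45.75, 675.75].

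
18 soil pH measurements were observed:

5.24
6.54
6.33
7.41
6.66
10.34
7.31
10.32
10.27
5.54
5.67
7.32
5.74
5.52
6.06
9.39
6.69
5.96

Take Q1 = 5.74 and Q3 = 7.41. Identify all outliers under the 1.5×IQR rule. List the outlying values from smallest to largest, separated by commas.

IQR = Q3 − Q1 = 7.41 − 5.74 = 1.67.
Lower fence = Q1 − 1.5·IQR = 5.74 − 2.505 = 3.235.
Upper fence = Q3 + 1.5·IQR = 7.41 + 2.505 = 9.915.
10.27 > 9.915 → outlier.
10.32 > 9.915 → outlier.
10.34 > 9.915 → outlier.
All remaining values lie within [3.235, 9.915].

10.27, 10.32, 10.34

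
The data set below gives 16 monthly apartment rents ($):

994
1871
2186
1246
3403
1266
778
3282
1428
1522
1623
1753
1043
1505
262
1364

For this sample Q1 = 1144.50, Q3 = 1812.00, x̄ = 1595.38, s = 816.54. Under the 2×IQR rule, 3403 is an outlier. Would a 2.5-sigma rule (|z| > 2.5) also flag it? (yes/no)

no

z = (3403 − 1595.38) / 816.54 = 2.21.
|z| = 2.21 ≤ 2.5.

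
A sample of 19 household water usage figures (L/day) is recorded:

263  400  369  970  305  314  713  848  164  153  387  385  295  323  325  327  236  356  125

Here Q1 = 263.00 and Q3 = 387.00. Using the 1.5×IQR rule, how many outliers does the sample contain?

IQR = 124.00; fences at 263.00 − 186.00 = 77.00 and 387.00 + 186.00 = 573.00.
Outside the cutoffs: 713, 848, 970.

3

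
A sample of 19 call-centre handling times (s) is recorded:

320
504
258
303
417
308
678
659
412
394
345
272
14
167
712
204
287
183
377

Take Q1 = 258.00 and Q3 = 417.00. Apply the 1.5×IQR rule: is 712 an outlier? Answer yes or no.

IQR = Q3 − Q1 = 417.00 − 258.00 = 159.00.
Lower fence = Q1 − 1.5·IQR = 258.00 − 238.50 = 19.50.
Upper fence = Q3 + 1.5·IQR = 417.00 + 238.50 = 655.50.
712 lies above the upper fence.

yes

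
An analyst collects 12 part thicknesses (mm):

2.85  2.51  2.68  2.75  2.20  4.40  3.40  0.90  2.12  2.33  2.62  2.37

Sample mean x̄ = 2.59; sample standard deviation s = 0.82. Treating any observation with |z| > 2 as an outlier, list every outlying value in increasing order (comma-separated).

0.90, 4.40

Cutoffs at x̄ ± 2s: 2.59 ± 2·0.82 = [0.95, 4.23].
0.90: z = -2.06, |z| > 2 → outlier.
4.40: z = 2.21, |z| > 2 → outlier.
Every other value lies within [0.95, 4.23].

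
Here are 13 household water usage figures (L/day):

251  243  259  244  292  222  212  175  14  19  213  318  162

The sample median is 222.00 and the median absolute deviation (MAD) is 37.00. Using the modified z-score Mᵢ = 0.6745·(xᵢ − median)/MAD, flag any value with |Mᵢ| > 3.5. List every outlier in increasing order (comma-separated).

|Mᵢ| > 3.5 ⇔ |xᵢ − 222.00| > 3.5·37.00/0.6745 = 191.99.
So outliers lie outside [30.01, 413.99].
14: M = -3.79 → outlier.
19: M = -3.70 → outlier.

14, 19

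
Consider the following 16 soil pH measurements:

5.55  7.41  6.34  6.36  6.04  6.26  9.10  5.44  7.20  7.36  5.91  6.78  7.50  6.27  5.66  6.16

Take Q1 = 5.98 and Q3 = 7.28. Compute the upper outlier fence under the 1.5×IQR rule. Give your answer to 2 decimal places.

IQR = Q3 − Q1 = 7.28 − 5.98 = 1.30.
Lower fence = Q1 − 1.5·IQR = 5.98 − 1.95 = 4.03.
Upper fence = Q3 + 1.5·IQR = 7.28 + 1.95 = 9.23.

9.23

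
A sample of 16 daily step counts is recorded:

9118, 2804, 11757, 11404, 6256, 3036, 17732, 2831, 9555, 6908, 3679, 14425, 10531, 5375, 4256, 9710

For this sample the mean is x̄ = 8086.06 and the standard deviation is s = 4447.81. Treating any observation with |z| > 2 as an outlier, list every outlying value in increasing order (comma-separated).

Cutoffs at x̄ ± 2s: 8086.06 ± 2·4447.81 = [-809.56, 16981.68].
17732: z = 2.17, |z| > 2 → outlier.
Every other value lies within [-809.56, 16981.68].

17732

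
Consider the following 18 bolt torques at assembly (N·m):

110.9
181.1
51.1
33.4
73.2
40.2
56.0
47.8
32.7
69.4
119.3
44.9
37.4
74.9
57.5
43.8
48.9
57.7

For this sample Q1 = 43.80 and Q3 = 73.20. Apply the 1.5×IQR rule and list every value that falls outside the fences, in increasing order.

IQR = Q3 − Q1 = 73.20 − 43.80 = 29.40.
Lower fence = Q1 − 1.5·IQR = 43.80 − 44.10 = -0.30.
Upper fence = Q3 + 1.5·IQR = 73.20 + 44.10 = 117.30.
119.3 > 117.30 → outlier.
181.1 > 117.30 → outlier.
All remaining values lie within [-0.30, 117.30].

119.3, 181.1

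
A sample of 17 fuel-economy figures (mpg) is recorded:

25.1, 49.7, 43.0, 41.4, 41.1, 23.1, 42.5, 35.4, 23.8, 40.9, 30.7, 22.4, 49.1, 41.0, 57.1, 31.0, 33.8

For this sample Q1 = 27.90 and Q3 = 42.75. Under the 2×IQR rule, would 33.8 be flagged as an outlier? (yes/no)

IQR = Q3 − Q1 = 42.75 − 27.90 = 14.85.
Lower fence = Q1 − 2·IQR = 27.90 − 29.70 = -1.80.
Upper fence = Q3 + 2·IQR = 42.75 + 29.70 = 72.45.
33.8 lies within [-1.80, 72.45].

no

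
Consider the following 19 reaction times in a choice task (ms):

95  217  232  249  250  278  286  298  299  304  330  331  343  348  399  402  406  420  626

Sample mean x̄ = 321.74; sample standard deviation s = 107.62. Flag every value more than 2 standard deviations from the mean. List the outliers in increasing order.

Cutoffs at x̄ ± 2s: 321.74 ± 2·107.62 = [106.50, 536.98].
95: z = -2.11, |z| > 2 → outlier.
626: z = 2.83, |z| > 2 → outlier.
Every other value lies within [106.50, 536.98].

95, 626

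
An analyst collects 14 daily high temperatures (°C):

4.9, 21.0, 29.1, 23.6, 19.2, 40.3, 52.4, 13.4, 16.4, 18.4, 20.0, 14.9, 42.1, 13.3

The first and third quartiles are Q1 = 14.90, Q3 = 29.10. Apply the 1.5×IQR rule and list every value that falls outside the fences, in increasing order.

IQR = Q3 − Q1 = 29.10 − 14.90 = 14.20.
Lower fence = Q1 − 1.5·IQR = 14.90 − 21.30 = -6.40.
Upper fence = Q3 + 1.5·IQR = 29.10 + 21.30 = 50.40.
52.4 > 50.40 → outlier.
All remaining values lie within [-6.40, 50.40].

52.4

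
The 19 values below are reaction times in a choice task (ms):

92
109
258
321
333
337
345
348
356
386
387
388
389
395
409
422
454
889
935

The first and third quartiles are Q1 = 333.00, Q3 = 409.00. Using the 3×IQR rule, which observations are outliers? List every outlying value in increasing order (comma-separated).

IQR = Q3 − Q1 = 409.00 − 333.00 = 76.00.
Lower fence = Q1 − 3·IQR = 333.00 − 228.00 = 105.00.
Upper fence = Q3 + 3·IQR = 409.00 + 228.00 = 637.00.
92 < 105.00 → outlier.
889 > 637.00 → outlier.
935 > 637.00 → outlier.
All remaining values lie within [105.00, 637.00].

92, 889, 935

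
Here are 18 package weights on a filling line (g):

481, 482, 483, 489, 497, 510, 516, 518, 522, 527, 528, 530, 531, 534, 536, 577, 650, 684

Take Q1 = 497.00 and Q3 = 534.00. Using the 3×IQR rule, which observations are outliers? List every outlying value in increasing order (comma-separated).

IQR = Q3 − Q1 = 534.00 − 497.00 = 37.00.
Lower fence = Q1 − 3·IQR = 497.00 − 111.00 = 386.00.
Upper fence = Q3 + 3·IQR = 534.00 + 111.00 = 645.00.
650 > 645.00 → outlier.
684 > 645.00 → outlier.
All remaining values lie within [386.00, 645.00].

650, 684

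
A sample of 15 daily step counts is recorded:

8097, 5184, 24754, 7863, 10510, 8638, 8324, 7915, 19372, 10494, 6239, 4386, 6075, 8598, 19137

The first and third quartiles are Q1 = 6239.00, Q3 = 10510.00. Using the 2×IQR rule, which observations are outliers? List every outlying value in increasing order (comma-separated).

19137, 19372, 24754

IQR = Q3 − Q1 = 10510.00 − 6239.00 = 4271.00.
Lower fence = Q1 − 2·IQR = 6239.00 − 8542.00 = -2303.00.
Upper fence = Q3 + 2·IQR = 10510.00 + 8542.00 = 19052.00.
19137 > 19052.00 → outlier.
19372 > 19052.00 → outlier.
24754 > 19052.00 → outlier.
All remaining values lie within [-2303.00, 19052.00].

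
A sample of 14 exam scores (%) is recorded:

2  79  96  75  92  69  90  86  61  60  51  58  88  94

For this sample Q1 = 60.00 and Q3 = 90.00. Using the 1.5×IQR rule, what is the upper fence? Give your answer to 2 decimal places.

IQR = Q3 − Q1 = 90.00 − 60.00 = 30.00.
Lower fence = Q1 − 1.5·IQR = 60.00 − 45.00 = 15.00.
Upper fence = Q3 + 1.5·IQR = 90.00 + 45.00 = 135.00.

135.00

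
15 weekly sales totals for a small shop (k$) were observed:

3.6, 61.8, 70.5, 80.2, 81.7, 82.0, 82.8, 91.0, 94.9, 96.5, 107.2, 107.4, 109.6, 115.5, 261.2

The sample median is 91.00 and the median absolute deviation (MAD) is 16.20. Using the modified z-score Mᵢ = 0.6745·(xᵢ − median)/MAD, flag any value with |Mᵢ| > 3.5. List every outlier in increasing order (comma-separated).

3.6, 261.2

|Mᵢ| > 3.5 ⇔ |xᵢ − 91.00| > 3.5·16.20/0.6745 = 84.06.
So outliers lie outside [6.94, 175.06].
3.6: M = -3.64 → outlier.
261.2: M = 7.09 → outlier.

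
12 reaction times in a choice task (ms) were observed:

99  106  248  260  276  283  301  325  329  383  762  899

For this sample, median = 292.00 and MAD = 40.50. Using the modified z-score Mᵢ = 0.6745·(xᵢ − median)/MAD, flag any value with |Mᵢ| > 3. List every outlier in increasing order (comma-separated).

99, 106, 762, 899

|Mᵢ| > 3 ⇔ |xᵢ − 292.00| > 3·40.50/0.6745 = 180.13.
So outliers lie outside [111.87, 472.13].
99: M = -3.21 → outlier.
106: M = -3.10 → outlier.
762: M = 7.83 → outlier.
899: M = 10.11 → outlier.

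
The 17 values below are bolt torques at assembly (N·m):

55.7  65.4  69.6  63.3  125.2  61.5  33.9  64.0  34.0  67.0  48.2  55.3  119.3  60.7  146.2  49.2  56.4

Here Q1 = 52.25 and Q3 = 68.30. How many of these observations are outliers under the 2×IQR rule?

IQR = 16.05; fences at 52.25 − 32.10 = 20.15 and 68.30 + 32.10 = 100.40.
Outside the cutoffs: 119.3, 125.2, 146.2.

3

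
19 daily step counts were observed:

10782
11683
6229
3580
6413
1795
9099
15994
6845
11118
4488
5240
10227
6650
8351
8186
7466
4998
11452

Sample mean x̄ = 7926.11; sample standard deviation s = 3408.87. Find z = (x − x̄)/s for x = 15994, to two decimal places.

z = (15994 − 7926.11) / 3408.87 = 2.37.

2.37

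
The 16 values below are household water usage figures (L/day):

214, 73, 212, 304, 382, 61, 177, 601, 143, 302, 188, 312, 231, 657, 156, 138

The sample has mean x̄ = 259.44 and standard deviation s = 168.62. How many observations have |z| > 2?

2

Cutoffs: x̄ ± 2s = [-77.80, 596.68].
Outside the cutoffs: 601, 657.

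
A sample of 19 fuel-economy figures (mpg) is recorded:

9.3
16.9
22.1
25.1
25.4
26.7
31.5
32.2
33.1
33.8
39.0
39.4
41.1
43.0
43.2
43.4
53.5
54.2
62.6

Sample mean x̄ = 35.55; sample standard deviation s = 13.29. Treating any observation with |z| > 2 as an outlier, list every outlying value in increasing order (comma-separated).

Cutoffs at x̄ ± 2s: 35.55 ± 2·13.29 = [8.97, 62.13].
62.6: z = 2.04, |z| > 2 → outlier.
Every other value lies within [8.97, 62.13].

62.6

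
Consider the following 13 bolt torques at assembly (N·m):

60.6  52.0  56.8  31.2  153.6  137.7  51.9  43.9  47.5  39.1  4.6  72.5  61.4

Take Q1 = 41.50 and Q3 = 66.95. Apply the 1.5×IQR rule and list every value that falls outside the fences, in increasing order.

IQR = Q3 − Q1 = 66.95 − 41.50 = 25.45.
Lower fence = Q1 − 1.5·IQR = 41.50 − 38.175 = 3.325.
Upper fence = Q3 + 1.5·IQR = 66.95 + 38.175 = 105.125.
137.7 > 105.125 → outlier.
153.6 > 105.125 → outlier.
All remaining values lie within [3.325, 105.125].

137.7, 153.6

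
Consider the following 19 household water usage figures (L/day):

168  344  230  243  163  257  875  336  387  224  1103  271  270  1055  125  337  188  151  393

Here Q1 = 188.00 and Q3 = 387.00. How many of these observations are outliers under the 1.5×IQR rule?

IQR = 199.00; fences at 188.00 − 298.50 = -110.50 and 387.00 + 298.50 = 685.50.
Outside the cutoffs: 875, 1055, 1103.

3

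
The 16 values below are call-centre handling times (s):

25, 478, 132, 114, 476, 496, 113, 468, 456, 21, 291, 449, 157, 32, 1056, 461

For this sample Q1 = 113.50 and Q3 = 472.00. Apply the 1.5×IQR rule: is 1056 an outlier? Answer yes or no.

IQR = Q3 − Q1 = 472.00 − 113.50 = 358.50.
Lower fence = Q1 − 1.5·IQR = 113.50 − 537.75 = -424.25.
Upper fence = Q3 + 1.5·IQR = 472.00 + 537.75 = 1009.75.
1056 lies above the upper fence.

yes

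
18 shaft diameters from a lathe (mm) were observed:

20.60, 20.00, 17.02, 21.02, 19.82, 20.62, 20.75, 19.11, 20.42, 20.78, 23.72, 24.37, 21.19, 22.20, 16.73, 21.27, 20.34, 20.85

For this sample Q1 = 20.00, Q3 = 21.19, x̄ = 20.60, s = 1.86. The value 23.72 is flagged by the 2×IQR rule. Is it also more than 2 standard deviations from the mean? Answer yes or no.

no

z = (23.72 − 20.60) / 1.86 = 1.68.
|z| = 1.68 ≤ 2.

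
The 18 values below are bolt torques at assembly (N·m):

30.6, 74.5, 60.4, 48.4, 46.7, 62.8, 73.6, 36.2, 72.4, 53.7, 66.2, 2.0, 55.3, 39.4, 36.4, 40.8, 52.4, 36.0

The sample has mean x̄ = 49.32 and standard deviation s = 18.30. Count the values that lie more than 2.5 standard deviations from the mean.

1

Cutoffs: x̄ ± 2.5s = [3.57, 95.07].
Outside the cutoffs: 2.0.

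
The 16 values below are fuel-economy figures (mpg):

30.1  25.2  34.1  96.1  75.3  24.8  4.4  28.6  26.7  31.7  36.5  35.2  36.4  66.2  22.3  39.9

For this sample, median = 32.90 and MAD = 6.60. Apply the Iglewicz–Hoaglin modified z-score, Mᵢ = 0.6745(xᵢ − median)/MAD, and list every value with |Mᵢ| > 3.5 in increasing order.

|Mᵢ| > 3.5 ⇔ |xᵢ − 32.90| > 3.5·6.60/0.6745 = 34.25.
So outliers lie outside [-1.35, 67.15].
75.3: M = 4.33 → outlier.
96.1: M = 6.46 → outlier.

75.3, 96.1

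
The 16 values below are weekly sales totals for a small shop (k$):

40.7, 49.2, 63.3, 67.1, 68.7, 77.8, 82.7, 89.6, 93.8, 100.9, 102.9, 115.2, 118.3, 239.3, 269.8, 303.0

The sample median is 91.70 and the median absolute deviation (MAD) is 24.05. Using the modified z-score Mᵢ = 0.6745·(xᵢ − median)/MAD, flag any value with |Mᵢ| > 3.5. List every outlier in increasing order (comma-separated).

|Mᵢ| > 3.5 ⇔ |xᵢ − 91.70| > 3.5·24.05/0.6745 = 124.80.
So outliers lie outside [-33.10, 216.50].
239.3: M = 4.14 → outlier.
269.8: M = 4.99 → outlier.
303.0: M = 5.93 → outlier.

239.3, 269.8, 303.0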